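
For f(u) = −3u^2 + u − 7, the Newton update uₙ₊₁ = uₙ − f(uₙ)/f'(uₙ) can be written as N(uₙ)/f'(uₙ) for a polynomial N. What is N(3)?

−20

f'(u) = −6u + 1.
N(u) = u·f'(u) − f(u) = u·(−6u + 1) − (−3u^2 + u − 7) = −3u^2 + 7.
N(3) = −20.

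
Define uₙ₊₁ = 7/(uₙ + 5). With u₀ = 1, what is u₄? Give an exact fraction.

u₁ = 7/(1 + 5) = 7/6.
u₂ = 7/(7/6 + 5) = 42/37.
u₃ = 7/(42/37 + 5) = 259/227.
u₄ = 7/(259/227 + 5) = 1589/1394.

1589/1394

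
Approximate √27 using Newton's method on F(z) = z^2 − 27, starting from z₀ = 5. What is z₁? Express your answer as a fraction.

F'(z) = 2z.
F(5) = −2, F'(5) = 10, so z₁ = 5 − (−2)/10 = 26/5.

26/5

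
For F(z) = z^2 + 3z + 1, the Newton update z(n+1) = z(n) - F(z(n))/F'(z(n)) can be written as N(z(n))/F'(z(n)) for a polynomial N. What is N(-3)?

8

F'(z) = 2z + 3.
N(z) = z·F'(z) - F(z) = z·(2z + 3) - (z^2 + 3z + 1) = z^2 - 1.
N(-3) = 8.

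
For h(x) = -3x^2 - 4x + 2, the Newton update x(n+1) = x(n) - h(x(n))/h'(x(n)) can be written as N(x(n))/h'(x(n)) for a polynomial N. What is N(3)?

h'(x) = -6x - 4.
N(x) = x·h'(x) - h(x) = x·(-6x - 4) - (-3x^2 - 4x + 2) = -3x^2 - 2.
N(3) = -29.

-29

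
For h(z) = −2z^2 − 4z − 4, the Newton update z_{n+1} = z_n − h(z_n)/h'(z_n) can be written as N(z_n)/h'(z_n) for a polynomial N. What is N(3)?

−14

h'(z) = −4z − 4.
N(z) = z·h'(z) − h(z) = z·(−4z − 4) − (−2z^2 − 4z − 4) = −2z^2 + 4.
N(3) = −14.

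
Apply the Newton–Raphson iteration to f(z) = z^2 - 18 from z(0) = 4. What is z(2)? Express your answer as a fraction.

577/136

f'(z) = 2z.
f(4) = -2, f'(4) = 8, so z(1) = 4 - (-2)/8 = 17/4.
f(17/4) = 1/16, f'(17/4) = 17/2, so z(2) = (17/4) - (1/16)/(17/2) = 577/136.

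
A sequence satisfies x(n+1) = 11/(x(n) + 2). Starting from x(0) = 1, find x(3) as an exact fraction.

187/67

x(1) = 11/(1 + 2) = 11/3.
x(2) = 11/(11/3 + 2) = 33/17.
x(3) = 11/(33/17 + 2) = 187/67.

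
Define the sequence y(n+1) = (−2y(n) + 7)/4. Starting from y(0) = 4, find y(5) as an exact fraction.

y(1) = (−2·4 + 7)/4 = −1/4.
y(2) = (−2·(−1/4) + 7)/4 = 15/8.
y(3) = (−2·(15/8) + 7)/4 = 13/16.
y(4) = (−2·(13/16) + 7)/4 = 43/32.
y(5) = (−2·(43/32) + 7)/4 = 69/64.

69/64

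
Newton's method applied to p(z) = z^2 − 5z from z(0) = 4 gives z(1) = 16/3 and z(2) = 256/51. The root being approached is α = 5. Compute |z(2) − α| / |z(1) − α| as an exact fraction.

z(1) − α = 16/3 − 5 = 1/3, so |z(1) − α| = 1/3.
z(2) − α = 256/51 − 5 = 1/51, so |z(2) − α| = 1/51.
Ratio = (1/51) / (1/3) = 1/17.

1/17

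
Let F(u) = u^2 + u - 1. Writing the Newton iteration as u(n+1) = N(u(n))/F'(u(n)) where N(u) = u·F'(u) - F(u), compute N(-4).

17

F'(u) = 2u + 1.
N(u) = u·F'(u) - F(u) = u·(2u + 1) - (u^2 + u - 1) = u^2 + 1.
N(-4) = 17.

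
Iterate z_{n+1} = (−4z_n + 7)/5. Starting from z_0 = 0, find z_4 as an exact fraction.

287/625

z_1 = (−4·0 + 7)/5 = 7/5.
z_2 = (−4·(7/5) + 7)/5 = 7/25.
z_3 = (−4·(7/25) + 7)/5 = 147/125.
z_4 = (−4·(147/125) + 7)/5 = 287/625.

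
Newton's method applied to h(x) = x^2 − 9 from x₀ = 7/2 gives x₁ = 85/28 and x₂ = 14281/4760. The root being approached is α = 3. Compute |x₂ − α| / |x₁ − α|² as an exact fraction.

14/85

x₁ − α = 85/28 − 3 = 1/28, so |x₁ − α| = 1/28.
x₂ − α = 14281/4760 − 3 = 1/4760, so |x₂ − α| = 1/4760.
|x₁ − α|² = 1/784.
Ratio = (1/4760) / (1/784) = 14/85.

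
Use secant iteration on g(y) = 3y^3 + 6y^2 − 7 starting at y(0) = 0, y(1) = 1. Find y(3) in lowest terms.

427/481

g(0) = −7, g(1) = 2. y(2) = 1 − 2·(1 − 0)/(2 − (−7)) = 7/9.
g(1) = 2, g(7/9) = −476/243. y(3) = (7/9) − (−476/243)·((7/9) − 1)/((−476/243) − 2) = 427/481.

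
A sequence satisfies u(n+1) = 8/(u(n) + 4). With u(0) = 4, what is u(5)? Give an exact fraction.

19/13

u(1) = 8/(4 + 4) = 1.
u(2) = 8/(1 + 4) = 8/5.
u(3) = 8/(8/5 + 4) = 10/7.
u(4) = 8/(10/7 + 4) = 28/19.
u(5) = 8/(28/19 + 4) = 19/13.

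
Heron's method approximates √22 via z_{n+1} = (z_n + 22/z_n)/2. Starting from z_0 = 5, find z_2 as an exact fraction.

4409/940

z_1 = (5 + 22/5)/2 = 47/10.
z_2 = (47/10 + 22/(47/10))/2 = 4409/940.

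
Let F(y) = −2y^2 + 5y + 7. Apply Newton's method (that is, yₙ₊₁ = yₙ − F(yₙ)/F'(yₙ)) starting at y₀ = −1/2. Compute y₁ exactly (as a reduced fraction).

F'(y) = −4y + 5.
F(−1/2) = 4, F'(−1/2) = 7, so y₁ = (−1/2) − 4/7 = −15/14.

−15/14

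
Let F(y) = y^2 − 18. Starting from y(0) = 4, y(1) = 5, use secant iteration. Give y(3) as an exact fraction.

F(4) = −2, F(5) = 7. y(2) = 5 − 7·(5 − 4)/(7 − (−2)) = 38/9.
F(5) = 7, F(38/9) = −14/81. y(3) = (38/9) − (−14/81)·((38/9) − 5)/((−14/81) − 7) = 352/83.

352/83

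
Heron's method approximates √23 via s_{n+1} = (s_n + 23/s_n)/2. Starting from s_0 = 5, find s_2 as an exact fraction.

s_1 = (5 + 23/5)/2 = 24/5.
s_2 = (24/5 + 23/(24/5))/2 = 1151/240.

1151/240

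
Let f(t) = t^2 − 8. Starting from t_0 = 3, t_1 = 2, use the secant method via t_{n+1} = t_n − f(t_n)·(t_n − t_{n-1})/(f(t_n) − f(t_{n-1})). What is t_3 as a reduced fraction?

f(3) = 1, f(2) = −4. t_2 = 2 − (−4)·(2 − 3)/((−4) − 1) = 14/5.
f(2) = −4, f(14/5) = −4/25. t_3 = (14/5) − (−4/25)·((14/5) − 2)/((−4/25) − (−4)) = 17/6.

17/6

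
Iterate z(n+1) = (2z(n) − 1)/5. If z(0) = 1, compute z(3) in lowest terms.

z(1) = (2·1 − 1)/5 = 1/5.
z(2) = (2·(1/5) − 1)/5 = −3/25.
z(3) = (2·(−3/25) − 1)/5 = −31/125.

−31/125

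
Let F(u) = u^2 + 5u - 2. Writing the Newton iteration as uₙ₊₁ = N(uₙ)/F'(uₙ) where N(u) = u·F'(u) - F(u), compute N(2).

F'(u) = 2u + 5.
N(u) = u·F'(u) - F(u) = u·(2u + 5) - (u^2 + 5u - 2) = u^2 + 2.
N(2) = 6.

6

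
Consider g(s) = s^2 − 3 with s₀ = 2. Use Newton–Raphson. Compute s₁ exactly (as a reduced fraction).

g'(s) = 2s.
g(2) = 1, g'(2) = 4, so s₁ = 2 − 1/4 = 7/4.

7/4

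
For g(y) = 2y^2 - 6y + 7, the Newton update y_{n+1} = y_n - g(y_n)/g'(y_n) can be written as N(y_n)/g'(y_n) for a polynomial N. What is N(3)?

11

g'(y) = 4y - 6.
N(y) = y·g'(y) - g(y) = y·(4y - 6) - (2y^2 - 6y + 7) = 2y^2 - 7.
N(3) = 11.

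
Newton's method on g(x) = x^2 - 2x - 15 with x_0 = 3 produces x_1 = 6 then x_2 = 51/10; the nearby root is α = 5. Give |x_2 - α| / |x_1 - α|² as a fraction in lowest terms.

x_1 - α = 6 - 5 = 1, so |x_1 - α| = 1.
x_2 - α = 51/10 - 5 = 1/10, so |x_2 - α| = 1/10.
|x_1 - α|² = 1.
Ratio = (1/10) / 1 = 1/10.

1/10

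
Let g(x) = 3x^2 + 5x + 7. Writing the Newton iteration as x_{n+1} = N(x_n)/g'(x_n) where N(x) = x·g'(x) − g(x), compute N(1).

g'(x) = 6x + 5.
N(x) = x·g'(x) − g(x) = x·(6x + 5) − (3x^2 + 5x + 7) = 3x^2 − 7.
N(1) = −4.

−4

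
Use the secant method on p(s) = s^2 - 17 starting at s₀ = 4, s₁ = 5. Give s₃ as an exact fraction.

169/41

p(4) = -1, p(5) = 8. s₂ = 5 - 8·(5 - 4)/(8 - (-1)) = 37/9.
p(5) = 8, p(37/9) = -8/81. s₃ = (37/9) - (-8/81)·((37/9) - 5)/((-8/81) - 8) = 169/41.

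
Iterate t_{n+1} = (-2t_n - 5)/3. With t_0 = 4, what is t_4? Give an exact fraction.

-1/81

t_1 = (-2·4 - 5)/3 = -13/3.
t_2 = (-2·(-13/3) - 5)/3 = 11/9.
t_3 = (-2·(11/9) - 5)/3 = -67/27.
t_4 = (-2·(-67/27) - 5)/3 = -1/81.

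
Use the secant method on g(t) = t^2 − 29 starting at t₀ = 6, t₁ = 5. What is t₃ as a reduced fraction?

g(6) = 7, g(5) = −4. t₂ = 5 − (−4)·(5 − 6)/((−4) − 7) = 59/11.
g(5) = −4, g(59/11) = −28/121. t₃ = (59/11) − (−28/121)·((59/11) − 5)/((−28/121) − (−4)) = 307/57.

307/57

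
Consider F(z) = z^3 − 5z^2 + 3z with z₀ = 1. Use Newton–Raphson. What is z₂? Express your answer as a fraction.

7/10

F'(z) = 3z^2 − 10z + 3.
F(1) = −1, F'(1) = −4, so z₁ = 1 − (−1)/(−4) = 3/4.
F(3/4) = −9/64, F'(3/4) = −45/16, so z₂ = (3/4) − (−9/64)/(−45/16) = 7/10.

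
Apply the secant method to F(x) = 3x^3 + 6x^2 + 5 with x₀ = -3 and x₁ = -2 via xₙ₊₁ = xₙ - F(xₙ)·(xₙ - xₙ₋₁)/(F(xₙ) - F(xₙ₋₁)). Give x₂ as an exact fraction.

F(-3) = -22, F(-2) = 5. x₂ = (-2) - 5·((-2) - (-3))/(5 - (-22)) = -59/27.

-59/27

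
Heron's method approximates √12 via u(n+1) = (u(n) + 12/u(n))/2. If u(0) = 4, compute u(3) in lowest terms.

u(1) = (4 + 12/4)/2 = 7/2.
u(2) = (7/2 + 12/(7/2))/2 = 97/28.
u(3) = (97/28 + 12/(97/28))/2 = 18817/5432.

18817/5432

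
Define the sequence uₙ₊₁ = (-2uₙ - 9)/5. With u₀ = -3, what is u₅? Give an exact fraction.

u₁ = (-2·(-3) - 9)/5 = -3/5.
u₂ = (-2·(-3/5) - 9)/5 = -39/25.
u₃ = (-2·(-39/25) - 9)/5 = -147/125.
u₄ = (-2·(-147/125) - 9)/5 = -831/625.
u₅ = (-2·(-831/625) - 9)/5 = -3963/3125.

-3963/3125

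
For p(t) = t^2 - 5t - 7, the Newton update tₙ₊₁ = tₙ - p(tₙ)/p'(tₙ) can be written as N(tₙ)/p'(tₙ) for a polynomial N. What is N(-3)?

16

p'(t) = 2t - 5.
N(t) = t·p'(t) - p(t) = t·(2t - 5) - (t^2 - 5t - 7) = t^2 + 7.
N(-3) = 16.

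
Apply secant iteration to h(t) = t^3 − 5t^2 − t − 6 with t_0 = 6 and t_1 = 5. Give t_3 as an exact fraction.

h(6) = 24, h(5) = −11. t_2 = 5 − (−11)·(5 − 6)/((−11) − 24) = 186/35.
h(5) = −11, h(186/35) = −104544/42875. t_3 = (186/35) − (−104544/42875)·((186/35) − 5)/((−104544/42875) − (−11)) = 180330/33371.

180330/33371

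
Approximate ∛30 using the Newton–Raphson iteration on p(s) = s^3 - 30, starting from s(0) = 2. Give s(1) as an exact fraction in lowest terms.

p'(s) = 3s^2.
p(2) = -22, p'(2) = 12, so s(1) = 2 - (-22)/12 = 23/6.

23/6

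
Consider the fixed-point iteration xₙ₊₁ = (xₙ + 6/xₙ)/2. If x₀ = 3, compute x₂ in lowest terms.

x₁ = (3 + 6/3)/2 = 5/2.
x₂ = (5/2 + 6/(5/2))/2 = 49/20.

49/20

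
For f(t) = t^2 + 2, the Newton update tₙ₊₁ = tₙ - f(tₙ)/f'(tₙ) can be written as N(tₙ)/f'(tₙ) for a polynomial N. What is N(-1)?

-1

f'(t) = 2t.
N(t) = t·f'(t) - f(t) = t·(2t) - (t^2 + 2) = t^2 - 2.
N(-1) = -1.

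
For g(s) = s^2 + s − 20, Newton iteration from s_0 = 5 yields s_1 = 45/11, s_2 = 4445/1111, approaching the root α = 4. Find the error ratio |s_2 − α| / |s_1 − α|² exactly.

s_1 − α = 45/11 − 4 = 1/11, so |s_1 − α| = 1/11.
s_2 − α = 4445/1111 − 4 = 1/1111, so |s_2 − α| = 1/1111.
|s_1 − α|² = 1/121.
Ratio = (1/1111) / (1/121) = 11/101.

11/101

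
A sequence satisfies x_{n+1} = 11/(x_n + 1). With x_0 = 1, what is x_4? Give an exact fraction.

x_1 = 11/(1 + 1) = 11/2.
x_2 = 11/(11/2 + 1) = 22/13.
x_3 = 11/(22/13 + 1) = 143/35.
x_4 = 11/(143/35 + 1) = 385/178.

385/178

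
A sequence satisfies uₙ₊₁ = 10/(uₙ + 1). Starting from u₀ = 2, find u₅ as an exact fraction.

1730/603

u₁ = 10/(2 + 1) = 10/3.
u₂ = 10/(10/3 + 1) = 30/13.
u₃ = 10/(30/13 + 1) = 130/43.
u₄ = 10/(130/43 + 1) = 430/173.
u₅ = 10/(430/173 + 1) = 1730/603.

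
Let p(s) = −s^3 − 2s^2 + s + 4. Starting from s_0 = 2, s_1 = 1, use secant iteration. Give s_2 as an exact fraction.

7/6

p(2) = −10, p(1) = 2. s_2 = 1 − 2·(1 − 2)/(2 − (−10)) = 7/6.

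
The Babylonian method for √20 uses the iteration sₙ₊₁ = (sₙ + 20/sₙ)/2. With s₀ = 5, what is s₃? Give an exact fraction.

s₁ = (5 + 20/5)/2 = 9/2.
s₂ = (9/2 + 20/(9/2))/2 = 161/36.
s₃ = (161/36 + 20/(161/36))/2 = 51841/11592.

51841/11592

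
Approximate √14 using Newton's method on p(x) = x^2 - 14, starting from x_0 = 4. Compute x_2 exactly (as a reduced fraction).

449/120

p'(x) = 2x.
p(4) = 2, p'(4) = 8, so x_1 = 4 - 2/8 = 15/4.
p(15/4) = 1/16, p'(15/4) = 15/2, so x_2 = (15/4) - (1/16)/(15/2) = 449/120.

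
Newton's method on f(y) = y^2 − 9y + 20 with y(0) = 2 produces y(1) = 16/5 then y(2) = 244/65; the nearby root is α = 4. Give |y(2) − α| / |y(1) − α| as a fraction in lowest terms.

4/13

y(1) − α = 16/5 − 4 = −4/5, so |y(1) − α| = 4/5.
y(2) − α = 244/65 − 4 = −16/65, so |y(2) − α| = 16/65.
Ratio = (16/65) / (4/5) = 4/13.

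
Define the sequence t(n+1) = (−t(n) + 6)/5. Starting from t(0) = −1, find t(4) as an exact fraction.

623/625

t(1) = (−(−1) + 6)/5 = 7/5.
t(2) = (−(7/5) + 6)/5 = 23/25.
t(3) = (−(23/25) + 6)/5 = 127/125.
t(4) = (−(127/125) + 6)/5 = 623/625.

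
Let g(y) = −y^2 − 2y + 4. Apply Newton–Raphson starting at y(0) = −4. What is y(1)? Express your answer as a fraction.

−10/3

g'(y) = −2y − 2.
g(−4) = −4, g'(−4) = 6, so y(1) = (−4) − (−4)/6 = −10/3.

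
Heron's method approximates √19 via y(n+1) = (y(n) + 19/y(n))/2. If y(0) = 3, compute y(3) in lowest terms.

y(1) = (3 + 19/3)/2 = 14/3.
y(2) = (14/3 + 19/(14/3))/2 = 367/84.
y(3) = (367/84 + 19/(367/84))/2 = 268753/61656.

268753/61656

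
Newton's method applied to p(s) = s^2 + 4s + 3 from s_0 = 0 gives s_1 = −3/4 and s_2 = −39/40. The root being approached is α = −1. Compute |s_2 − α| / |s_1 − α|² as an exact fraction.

2/5

s_1 − α = −3/4 − (−1) = −3/4 + 1 = 1/4, so |s_1 − α| = 1/4.
s_2 − α = −39/40 − (−1) = −39/40 + 1 = 1/40, so |s_2 − α| = 1/40.
|s_1 − α|² = 1/16.
Ratio = (1/40) / (1/16) = 2/5.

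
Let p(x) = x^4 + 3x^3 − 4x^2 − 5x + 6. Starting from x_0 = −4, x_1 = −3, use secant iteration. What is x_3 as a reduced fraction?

−4686954/1217713

p(−4) = 26, p(−3) = −15. x_2 = (−3) − (−15)·((−3) − (−4))/((−15) − 26) = −138/41.
p(−3) = −15, p(−138/41) = −24120720/2825761. x_3 = (−138/41) − (−24120720/2825761)·((−138/41) − (−3))/((−24120720/2825761) − (−15)) = −4686954/1217713.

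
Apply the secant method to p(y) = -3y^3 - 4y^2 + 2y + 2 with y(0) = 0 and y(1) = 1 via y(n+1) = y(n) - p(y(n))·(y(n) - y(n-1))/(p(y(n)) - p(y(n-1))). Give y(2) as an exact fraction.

p(0) = 2, p(1) = -3. y(2) = 1 - (-3)·(1 - 0)/((-3) - 2) = 2/5.

2/5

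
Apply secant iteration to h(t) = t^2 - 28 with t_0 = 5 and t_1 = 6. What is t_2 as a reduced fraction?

h(5) = -3, h(6) = 8. t_2 = 6 - 8·(6 - 5)/(8 - (-3)) = 58/11.

58/11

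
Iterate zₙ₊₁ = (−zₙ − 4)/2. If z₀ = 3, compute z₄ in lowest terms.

−17/16

z₁ = (−3 − 4)/2 = −7/2.
z₂ = (−(−7/2) − 4)/2 = −1/4.
z₃ = (−(−1/4) − 4)/2 = −15/8.
z₄ = (−(−15/8) − 4)/2 = −17/16.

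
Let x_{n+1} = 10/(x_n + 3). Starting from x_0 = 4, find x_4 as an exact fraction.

1630/799

x_1 = 10/(4 + 3) = 10/7.
x_2 = 10/(10/7 + 3) = 70/31.
x_3 = 10/(70/31 + 3) = 310/163.
x_4 = 10/(310/163 + 3) = 1630/799.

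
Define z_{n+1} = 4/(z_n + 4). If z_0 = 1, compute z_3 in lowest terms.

24/29

z_1 = 4/(1 + 4) = 4/5.
z_2 = 4/(4/5 + 4) = 5/6.
z_3 = 4/(5/6 + 4) = 24/29.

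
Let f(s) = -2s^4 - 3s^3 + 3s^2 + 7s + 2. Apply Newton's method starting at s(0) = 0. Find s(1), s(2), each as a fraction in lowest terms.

s(1) = -2/7, s(2) = -3974/11375

f'(s) = -8s^3 - 9s^2 + 6s + 7.
f(0) = 2, f'(0) = 7, so s(1) = 0 - 2/7 = -2/7.
f(-2/7) = 724/2401, f'(-2/7) = 1625/343, so s(2) = (-2/7) - (724/2401)/(1625/343) = -3974/11375.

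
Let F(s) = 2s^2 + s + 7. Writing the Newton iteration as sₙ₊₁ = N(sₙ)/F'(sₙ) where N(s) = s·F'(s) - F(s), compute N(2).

1

F'(s) = 4s + 1.
N(s) = s·F'(s) - F(s) = s·(4s + 1) - (2s^2 + s + 7) = 2s^2 - 7.
N(2) = 1.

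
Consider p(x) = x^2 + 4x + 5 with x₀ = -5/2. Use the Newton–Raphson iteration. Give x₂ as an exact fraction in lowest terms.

-55/24

p'(x) = 2x + 4.
p(-5/2) = 5/4, p'(-5/2) = -1, so x₁ = (-5/2) - (5/4)/(-1) = -5/4.
p(-5/4) = 25/16, p'(-5/4) = 3/2, so x₂ = (-5/4) - (25/16)/(3/2) = -55/24.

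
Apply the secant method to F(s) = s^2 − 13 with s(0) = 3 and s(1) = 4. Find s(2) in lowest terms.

F(3) = −4, F(4) = 3. s(2) = 4 − 3·(4 − 3)/(3 − (−4)) = 25/7.

25/7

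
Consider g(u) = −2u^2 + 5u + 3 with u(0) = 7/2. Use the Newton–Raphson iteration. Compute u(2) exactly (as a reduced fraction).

3511/1170

g'(u) = −4u + 5.
g(7/2) = −4, g'(7/2) = −9, so u(1) = (7/2) − (−4)/(−9) = 55/18.
g(55/18) = −32/81, g'(55/18) = −65/9, so u(2) = (55/18) − (−32/81)/(−65/9) = 3511/1170.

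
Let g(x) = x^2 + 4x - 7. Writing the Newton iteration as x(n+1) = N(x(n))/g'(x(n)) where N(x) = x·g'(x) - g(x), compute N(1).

8

g'(x) = 2x + 4.
N(x) = x·g'(x) - g(x) = x·(2x + 4) - (x^2 + 4x - 7) = x^2 + 7.
N(1) = 8.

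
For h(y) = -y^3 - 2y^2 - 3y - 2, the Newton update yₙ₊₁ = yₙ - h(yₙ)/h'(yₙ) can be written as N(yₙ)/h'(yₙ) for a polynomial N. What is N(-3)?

38

h'(y) = -3y^2 - 4y - 3.
N(y) = y·h'(y) - h(y) = y·(-3y^2 - 4y - 3) - (-y^3 - 2y^2 - 3y - 2) = -2y^3 - 2y^2 + 2.
N(-3) = 38.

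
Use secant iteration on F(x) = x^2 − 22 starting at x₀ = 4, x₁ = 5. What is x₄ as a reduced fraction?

1909/407

F(4) = −6, F(5) = 3. x₂ = 5 − 3·(5 − 4)/(3 − (−6)) = 14/3.
F(5) = 3, F(14/3) = −2/9. x₃ = (14/3) − (−2/9)·((14/3) − 5)/((−2/9) − 3) = 136/29.
F(14/3) = −2/9, F(136/29) = −6/841. x₄ = (136/29) − (−6/841)·((136/29) − (14/3))/((−6/841) − (−2/9)) = 1909/407.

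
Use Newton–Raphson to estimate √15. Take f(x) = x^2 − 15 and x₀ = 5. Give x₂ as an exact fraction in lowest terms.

f'(x) = 2x.
f(5) = 10, f'(5) = 10, so x₁ = 5 − 10/10 = 4.
f(4) = 1, f'(4) = 8, so x₂ = 4 − 1/8 = 31/8.

31/8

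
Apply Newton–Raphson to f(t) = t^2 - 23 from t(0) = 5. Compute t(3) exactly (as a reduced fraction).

2649601/552480

f'(t) = 2t.
f(5) = 2, f'(5) = 10, so t(1) = 5 - 2/10 = 24/5.
f(24/5) = 1/25, f'(24/5) = 48/5, so t(2) = (24/5) - (1/25)/(48/5) = 1151/240.
f(1151/240) = 1/57600, f'(1151/240) = 1151/120, so t(3) = (1151/240) - (1/57600)/(1151/120) = 2649601/552480.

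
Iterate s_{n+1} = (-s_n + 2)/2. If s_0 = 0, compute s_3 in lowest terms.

3/4

s_1 = (-0 + 2)/2 = 1.
s_2 = (-1 + 2)/2 = 1/2.
s_3 = (-(1/2) + 2)/2 = 3/4.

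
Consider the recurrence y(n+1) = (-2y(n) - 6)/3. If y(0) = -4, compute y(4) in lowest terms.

-142/81

y(1) = (-2·(-4) - 6)/3 = 2/3.
y(2) = (-2·(2/3) - 6)/3 = -22/9.
y(3) = (-2·(-22/9) - 6)/3 = -10/27.
y(4) = (-2·(-10/27) - 6)/3 = -142/81.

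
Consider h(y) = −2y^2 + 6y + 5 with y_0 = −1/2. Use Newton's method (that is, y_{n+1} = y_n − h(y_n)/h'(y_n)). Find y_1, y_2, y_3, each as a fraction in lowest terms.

y_1 = −11/16, y_2 = −761/1120, y_3 = −3715121/5467840

h'(y) = −4y + 6.
h(−1/2) = 3/2, h'(−1/2) = 8, so y_1 = (−1/2) − (3/2)/8 = −11/16.
h(−11/16) = −9/128, h'(−11/16) = 35/4, so y_2 = (−11/16) − (−9/128)/(35/4) = −761/1120.
h(−761/1120) = −81/627200, h'(−761/1120) = 2441/280, so y_3 = (−761/1120) − (−81/627200)/(2441/280) = −3715121/5467840.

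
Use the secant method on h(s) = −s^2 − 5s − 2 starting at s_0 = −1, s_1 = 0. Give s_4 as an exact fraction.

−32/73

h(−1) = 2, h(0) = −2. s_2 = 0 − (−2)·(0 − (−1))/((−2) − 2) = −1/2.
h(0) = −2, h(−1/2) = 1/4. s_3 = (−1/2) − (1/4)·((−1/2) − 0)/((1/4) − (−2)) = −4/9.
h(−1/2) = 1/4, h(−4/9) = 2/81. s_4 = (−4/9) − (2/81)·((−4/9) − (−1/2))/((2/81) − (1/4)) = −32/73.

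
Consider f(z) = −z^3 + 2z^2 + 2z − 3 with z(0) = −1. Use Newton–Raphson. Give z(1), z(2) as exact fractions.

f'(z) = −3z^2 + 4z + 2.
f(−1) = −2, f'(−1) = −5, so z(1) = (−1) − (−2)/(−5) = −7/5.
f(−7/5) = 108/125, f'(−7/5) = −237/25, so z(2) = (−7/5) − (108/125)/(−237/25) = −517/395.

z(1) = −7/5, z(2) = −517/395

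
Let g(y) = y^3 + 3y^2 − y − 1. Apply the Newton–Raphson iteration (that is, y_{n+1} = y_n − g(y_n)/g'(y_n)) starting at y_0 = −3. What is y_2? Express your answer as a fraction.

−1151/358

g'(y) = 3y^2 + 6y − 1.
g(−3) = 2, g'(−3) = 8, so y_1 = (−3) − 2/8 = −13/4.
g(−13/4) = −25/64, g'(−13/4) = 179/16, so y_2 = (−13/4) − (−25/64)/(179/16) = −1151/358.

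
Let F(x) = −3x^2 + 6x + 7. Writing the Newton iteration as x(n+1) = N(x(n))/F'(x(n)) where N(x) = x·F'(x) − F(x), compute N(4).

F'(x) = −6x + 6.
N(x) = x·F'(x) − F(x) = x·(−6x + 6) − (−3x^2 + 6x + 7) = −3x^2 − 7.
N(4) = −55.

−55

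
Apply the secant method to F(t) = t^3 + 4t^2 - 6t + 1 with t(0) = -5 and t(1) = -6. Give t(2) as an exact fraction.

-211/41

F(-5) = 6, F(-6) = -35. t(2) = (-6) - (-35)·((-6) - (-5))/((-35) - 6) = -211/41.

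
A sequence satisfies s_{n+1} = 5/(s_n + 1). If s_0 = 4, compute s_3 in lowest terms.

10/7

s_1 = 5/(4 + 1) = 1.
s_2 = 5/(1 + 1) = 5/2.
s_3 = 5/(5/2 + 1) = 10/7.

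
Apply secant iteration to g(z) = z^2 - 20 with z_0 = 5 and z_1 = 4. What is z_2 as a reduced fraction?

40/9

g(5) = 5, g(4) = -4. z_2 = 4 - (-4)·(4 - 5)/((-4) - 5) = 40/9.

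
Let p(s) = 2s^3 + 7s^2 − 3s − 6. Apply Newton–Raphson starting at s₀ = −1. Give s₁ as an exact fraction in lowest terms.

p'(s) = 6s^2 + 14s − 3.
p(−1) = 2, p'(−1) = −11, so s₁ = (−1) − 2/(−11) = −9/11.

−9/11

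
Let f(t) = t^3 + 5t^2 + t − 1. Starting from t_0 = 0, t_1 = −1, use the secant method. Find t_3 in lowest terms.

−10/19

f(0) = −1, f(−1) = 2. t_2 = (−1) − 2·((−1) − 0)/(2 − (−1)) = −1/3.
f(−1) = 2, f(−1/3) = −22/27. t_3 = (−1/3) − (−22/27)·((−1/3) − (−1))/((−22/27) − 2) = −10/19.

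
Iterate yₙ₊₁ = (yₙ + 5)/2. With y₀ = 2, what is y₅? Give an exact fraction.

y₁ = (2 + 5)/2 = 7/2.
y₂ = ((7/2) + 5)/2 = 17/4.
y₃ = ((17/4) + 5)/2 = 37/8.
y₄ = ((37/8) + 5)/2 = 77/16.
y₅ = ((77/16) + 5)/2 = 157/32.

157/32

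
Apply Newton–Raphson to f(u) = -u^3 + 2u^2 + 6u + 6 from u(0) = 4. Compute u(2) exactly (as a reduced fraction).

70286/17927

f'(u) = -3u^2 + 4u + 6.
f(4) = -2, f'(4) = -26, so u(1) = 4 - (-2)/(-26) = 51/13.
f(51/13) = -129/2197, f'(51/13) = -4137/169, so u(2) = (51/13) - (-129/2197)/(-4137/169) = 70286/17927.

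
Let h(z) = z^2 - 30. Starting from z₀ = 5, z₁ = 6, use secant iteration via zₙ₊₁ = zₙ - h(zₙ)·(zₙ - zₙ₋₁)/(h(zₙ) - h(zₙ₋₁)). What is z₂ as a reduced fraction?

60/11

h(5) = -5, h(6) = 6. z₂ = 6 - 6·(6 - 5)/(6 - (-5)) = 60/11.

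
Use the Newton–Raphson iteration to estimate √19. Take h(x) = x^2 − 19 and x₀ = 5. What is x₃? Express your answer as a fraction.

h'(x) = 2x.
h(5) = 6, h'(5) = 10, so x₁ = 5 − 6/10 = 22/5.
h(22/5) = 9/25, h'(22/5) = 44/5, so x₂ = (22/5) − (9/25)/(44/5) = 959/220.
h(959/220) = 81/48400, h'(959/220) = 959/110, so x₃ = (959/220) − (81/48400)/(959/110) = 1839281/421960.

1839281/421960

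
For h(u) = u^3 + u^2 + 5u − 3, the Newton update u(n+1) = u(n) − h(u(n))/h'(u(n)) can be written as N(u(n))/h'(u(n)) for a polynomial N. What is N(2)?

h'(u) = 3u^2 + 2u + 5.
N(u) = u·h'(u) − h(u) = u·(3u^2 + 2u + 5) − (u^3 + u^2 + 5u − 3) = 2u^3 + u^2 + 3.
N(2) = 23.

23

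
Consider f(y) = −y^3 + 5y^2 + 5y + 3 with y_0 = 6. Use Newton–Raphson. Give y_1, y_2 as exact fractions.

y_1 = 255/43, y_2 = 4855224/818935

f'(y) = −3y^2 + 10y + 5.
f(6) = −3, f'(6) = −43, so y_1 = 6 − (−3)/(−43) = 255/43.
f(255/43) = −5004/79507, f'(255/43) = −76180/1849, so y_2 = (255/43) − (−5004/79507)/(−76180/1849) = 4855224/818935.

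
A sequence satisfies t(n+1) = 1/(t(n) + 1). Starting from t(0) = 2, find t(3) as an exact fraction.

4/7

t(1) = 1/(2 + 1) = 1/3.
t(2) = 1/(1/3 + 1) = 3/4.
t(3) = 1/(3/4 + 1) = 4/7.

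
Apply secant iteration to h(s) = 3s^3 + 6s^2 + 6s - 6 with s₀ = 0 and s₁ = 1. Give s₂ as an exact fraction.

h(0) = -6, h(1) = 9. s₂ = 1 - 9·(1 - 0)/(9 - (-6)) = 2/5.

2/5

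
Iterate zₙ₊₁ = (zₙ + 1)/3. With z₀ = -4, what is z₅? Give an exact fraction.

z₁ = ((-4) + 1)/3 = -1.
z₂ = ((-1) + 1)/3 = 0.
z₃ = (0 + 1)/3 = 1/3.
z₄ = ((1/3) + 1)/3 = 4/9.
z₅ = ((4/9) + 1)/3 = 13/27.

13/27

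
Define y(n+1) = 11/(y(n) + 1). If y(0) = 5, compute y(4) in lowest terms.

913/270

y(1) = 11/(5 + 1) = 11/6.
y(2) = 11/(11/6 + 1) = 66/17.
y(3) = 11/(66/17 + 1) = 187/83.
y(4) = 11/(187/83 + 1) = 913/270.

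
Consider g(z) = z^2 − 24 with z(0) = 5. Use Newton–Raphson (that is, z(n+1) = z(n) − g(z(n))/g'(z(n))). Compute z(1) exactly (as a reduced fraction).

49/10

g'(z) = 2z.
g(5) = 1, g'(5) = 10, so z(1) = 5 − 1/10 = 49/10.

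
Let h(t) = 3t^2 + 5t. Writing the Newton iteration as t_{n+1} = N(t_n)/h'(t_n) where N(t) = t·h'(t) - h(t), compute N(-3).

27

h'(t) = 6t + 5.
N(t) = t·h'(t) - h(t) = t·(6t + 5) - (3t^2 + 5t) = 3t^2.
N(-3) = 27.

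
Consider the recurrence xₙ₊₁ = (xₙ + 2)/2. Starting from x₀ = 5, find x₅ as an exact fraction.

67/32

x₁ = (5 + 2)/2 = 7/2.
x₂ = ((7/2) + 2)/2 = 11/4.
x₃ = ((11/4) + 2)/2 = 19/8.
x₄ = ((19/8) + 2)/2 = 35/16.
x₅ = ((35/16) + 2)/2 = 67/32.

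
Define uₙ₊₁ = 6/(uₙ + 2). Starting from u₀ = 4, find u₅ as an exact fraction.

u₁ = 6/(4 + 2) = 1.
u₂ = 6/(1 + 2) = 2.
u₃ = 6/(2 + 2) = 3/2.
u₄ = 6/(3/2 + 2) = 12/7.
u₅ = 6/(12/7 + 2) = 21/13.

21/13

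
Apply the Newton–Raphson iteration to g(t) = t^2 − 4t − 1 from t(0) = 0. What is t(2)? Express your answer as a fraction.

−17/72

g'(t) = 2t − 4.
g(0) = −1, g'(0) = −4, so t(1) = 0 − (−1)/(−4) = −1/4.
g(−1/4) = 1/16, g'(−1/4) = −9/2, so t(2) = (−1/4) − (1/16)/(−9/2) = −17/72.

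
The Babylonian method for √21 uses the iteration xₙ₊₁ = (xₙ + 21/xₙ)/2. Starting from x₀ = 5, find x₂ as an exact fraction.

x₁ = (5 + 21/5)/2 = 23/5.
x₂ = (23/5 + 21/(23/5))/2 = 527/115.

527/115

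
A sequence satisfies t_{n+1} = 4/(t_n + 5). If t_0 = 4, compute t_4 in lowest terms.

t_1 = 4/(4 + 5) = 4/9.
t_2 = 4/(4/9 + 5) = 36/49.
t_3 = 4/(36/49 + 5) = 196/281.
t_4 = 4/(196/281 + 5) = 1124/1601.

1124/1601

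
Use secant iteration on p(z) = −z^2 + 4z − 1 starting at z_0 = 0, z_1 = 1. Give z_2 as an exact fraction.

p(0) = −1, p(1) = 2. z_2 = 1 − 2·(1 − 0)/(2 − (−1)) = 1/3.

1/3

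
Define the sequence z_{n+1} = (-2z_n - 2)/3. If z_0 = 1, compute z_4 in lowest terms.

z_1 = (-2·1 - 2)/3 = -4/3.
z_2 = (-2·(-4/3) - 2)/3 = 2/9.
z_3 = (-2·(2/9) - 2)/3 = -22/27.
z_4 = (-2·(-22/27) - 2)/3 = -10/81.

-10/81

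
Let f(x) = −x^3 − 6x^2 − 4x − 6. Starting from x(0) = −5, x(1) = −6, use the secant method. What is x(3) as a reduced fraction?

−75531/13850

f(−5) = −11, f(−6) = 18. x(2) = (−6) − 18·((−6) − (−5))/(18 − (−11)) = −156/29.
f(−6) = 18, f(−156/29) = −59598/24389. x(3) = (−156/29) − (−59598/24389)·((−156/29) − (−6))/((−59598/24389) − 18) = −75531/13850.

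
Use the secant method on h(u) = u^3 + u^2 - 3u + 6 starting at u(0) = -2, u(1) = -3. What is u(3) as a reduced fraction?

h(-2) = 8, h(-3) = -3. u(2) = (-3) - (-3)·((-3) - (-2))/((-3) - 8) = -30/11.
h(-3) = -3, h(-30/11) = 1776/1331. u(3) = (-30/11) - (1776/1331)·((-30/11) - (-3))/((1776/1331) - (-3)) = -1802/641.

-1802/641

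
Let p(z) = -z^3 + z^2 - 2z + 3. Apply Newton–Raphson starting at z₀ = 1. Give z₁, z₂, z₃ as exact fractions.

p'(z) = -3z^2 + 2z - 2.
p(1) = 1, p'(1) = -3, so z₁ = 1 - 1/(-3) = 4/3.
p(4/3) = -7/27, p'(4/3) = -14/3, so z₂ = (4/3) - (-7/27)/(-14/3) = 23/18.
p(23/18) = -53/5832, p'(23/18) = -469/108, so z₃ = (23/18) - (-53/5832)/(-469/108) = 16154/12663.

z₁ = 4/3, z₂ = 23/18, z₃ = 16154/12663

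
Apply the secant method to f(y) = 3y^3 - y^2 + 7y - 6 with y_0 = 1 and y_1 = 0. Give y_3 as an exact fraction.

f(1) = 3, f(0) = -6. y_2 = 0 - (-6)·(0 - 1)/((-6) - 3) = 2/3.
f(0) = -6, f(2/3) = -8/9. y_3 = (2/3) - (-8/9)·((2/3) - 0)/((-8/9) - (-6)) = 18/23.

18/23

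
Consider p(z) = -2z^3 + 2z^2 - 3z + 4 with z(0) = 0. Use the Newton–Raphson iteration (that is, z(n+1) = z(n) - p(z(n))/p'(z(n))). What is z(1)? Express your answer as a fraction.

4/3

p'(z) = -6z^2 + 4z - 3.
p(0) = 4, p'(0) = -3, so z(1) = 0 - 4/(-3) = 4/3.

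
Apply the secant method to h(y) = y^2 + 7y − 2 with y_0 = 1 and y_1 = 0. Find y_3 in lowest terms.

h(1) = 6, h(0) = −2. y_2 = 0 − (−2)·(0 − 1)/((−2) − 6) = 1/4.
h(0) = −2, h(1/4) = −3/16. y_3 = (1/4) − (−3/16)·((1/4) − 0)/((−3/16) − (−2)) = 8/29.

8/29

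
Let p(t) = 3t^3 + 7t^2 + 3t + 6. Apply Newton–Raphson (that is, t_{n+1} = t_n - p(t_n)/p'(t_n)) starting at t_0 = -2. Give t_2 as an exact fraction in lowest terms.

-8770/3839

p'(t) = 9t^2 + 14t + 3.
p(-2) = 4, p'(-2) = 11, so t_1 = (-2) - 4/11 = -26/11.
p(-26/11) = -2128/1331, p'(-26/11) = 2443/121, so t_2 = (-26/11) - (-2128/1331)/(2443/121) = -8770/3839.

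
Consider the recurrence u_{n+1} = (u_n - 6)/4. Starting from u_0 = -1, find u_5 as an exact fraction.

u_1 = ((-1) - 6)/4 = -7/4.
u_2 = ((-7/4) - 6)/4 = -31/16.
u_3 = ((-31/16) - 6)/4 = -127/64.
u_4 = ((-127/64) - 6)/4 = -511/256.
u_5 = ((-511/256) - 6)/4 = -2047/1024.

-2047/1024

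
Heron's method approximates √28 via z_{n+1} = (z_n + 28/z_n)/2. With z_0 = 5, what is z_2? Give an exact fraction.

z_1 = (5 + 28/5)/2 = 53/10.
z_2 = (53/10 + 28/(53/10))/2 = 5609/1060.

5609/1060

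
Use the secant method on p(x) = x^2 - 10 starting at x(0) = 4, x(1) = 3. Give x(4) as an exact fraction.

p(4) = 6, p(3) = -1. x(2) = 3 - (-1)·(3 - 4)/((-1) - 6) = 22/7.
p(3) = -1, p(22/7) = -6/49. x(3) = (22/7) - (-6/49)·((22/7) - 3)/((-6/49) - (-1)) = 136/43.
p(22/7) = -6/49, p(136/43) = 6/1849. x(4) = (136/43) - (6/1849)·((136/43) - (22/7))/((6/1849) - (-6/49)) = 3001/949.

3001/949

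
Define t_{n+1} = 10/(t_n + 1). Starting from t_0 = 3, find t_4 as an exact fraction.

t_1 = 10/(3 + 1) = 5/2.
t_2 = 10/(5/2 + 1) = 20/7.
t_3 = 10/(20/7 + 1) = 70/27.
t_4 = 10/(70/27 + 1) = 270/97.

270/97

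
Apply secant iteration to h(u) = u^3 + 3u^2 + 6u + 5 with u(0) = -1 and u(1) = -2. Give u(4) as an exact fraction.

-36170/27349

h(-1) = 1, h(-2) = -3. u(2) = (-2) - (-3)·((-2) - (-1))/((-3) - 1) = -5/4.
h(-2) = -3, h(-5/4) = 15/64. u(3) = (-5/4) - (15/64)·((-5/4) - (-2))/((15/64) - (-3)) = -30/23.
h(-5/4) = 15/64, h(-30/23) = 715/12167. u(4) = (-30/23) - (715/12167)·((-30/23) - (-5/4))/((715/12167) - (15/64)) = -36170/27349.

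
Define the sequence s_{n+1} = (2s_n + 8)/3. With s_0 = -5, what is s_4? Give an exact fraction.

440/81

s_1 = (2·(-5) + 8)/3 = -2/3.
s_2 = (2·(-2/3) + 8)/3 = 20/9.
s_3 = (2·(20/9) + 8)/3 = 112/27.
s_4 = (2·(112/27) + 8)/3 = 440/81.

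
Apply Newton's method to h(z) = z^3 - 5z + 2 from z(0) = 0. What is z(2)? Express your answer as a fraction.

234/565

h'(z) = 3z^2 - 5.
h(0) = 2, h'(0) = -5, so z(1) = 0 - 2/(-5) = 2/5.
h(2/5) = 8/125, h'(2/5) = -113/25, so z(2) = (2/5) - (8/125)/(-113/25) = 234/565.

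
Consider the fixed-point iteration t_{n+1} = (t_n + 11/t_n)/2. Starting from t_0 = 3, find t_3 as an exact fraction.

79201/23880

t_1 = (3 + 11/3)/2 = 10/3.
t_2 = (10/3 + 11/(10/3))/2 = 199/60.
t_3 = (199/60 + 11/(199/60))/2 = 79201/23880.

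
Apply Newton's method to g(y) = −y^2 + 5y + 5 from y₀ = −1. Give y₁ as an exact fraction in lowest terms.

g'(y) = −2y + 5.
g(−1) = −1, g'(−1) = 7, so y₁ = (−1) − (−1)/7 = −6/7.

−6/7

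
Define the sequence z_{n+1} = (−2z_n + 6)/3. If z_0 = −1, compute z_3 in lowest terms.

50/27

z_1 = (−2·(−1) + 6)/3 = 8/3.
z_2 = (−2·(8/3) + 6)/3 = 2/9.
z_3 = (−2·(2/9) + 6)/3 = 50/27.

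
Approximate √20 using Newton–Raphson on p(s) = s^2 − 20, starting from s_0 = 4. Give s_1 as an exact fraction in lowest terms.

9/2

p'(s) = 2s.
p(4) = −4, p'(4) = 8, so s_1 = 4 − (−4)/8 = 9/2.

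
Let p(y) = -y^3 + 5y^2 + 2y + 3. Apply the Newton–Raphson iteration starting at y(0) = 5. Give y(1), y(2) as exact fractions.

p'(y) = -3y^2 + 10y + 2.
p(5) = 13, p'(5) = -23, so y(1) = 5 - 13/(-23) = 128/23.
p(128/23) = -41067/12167, p'(128/23) = -18654/529, so y(2) = (128/23) - (-41067/12167)/(-18654/529) = 782215/143014.

y(1) = 128/23, y(2) = 782215/143014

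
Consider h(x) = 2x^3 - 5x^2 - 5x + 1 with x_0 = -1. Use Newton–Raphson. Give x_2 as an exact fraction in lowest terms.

-10831/12045

h'(x) = 6x^2 - 10x - 5.
h(-1) = -1, h'(-1) = 11, so x_1 = (-1) - (-1)/11 = -10/11.
h(-10/11) = -119/1331, h'(-10/11) = 1095/121, so x_2 = (-10/11) - (-119/1331)/(1095/121) = -10831/12045.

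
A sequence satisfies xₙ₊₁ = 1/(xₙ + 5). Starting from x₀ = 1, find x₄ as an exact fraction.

161/836

x₁ = 1/(1 + 5) = 1/6.
x₂ = 1/(1/6 + 5) = 6/31.
x₃ = 1/(6/31 + 5) = 31/161.
x₄ = 1/(31/161 + 5) = 161/836.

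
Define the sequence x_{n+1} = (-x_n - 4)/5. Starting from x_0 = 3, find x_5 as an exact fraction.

-2087/3125

x_1 = (-3 - 4)/5 = -7/5.
x_2 = (-(-7/5) - 4)/5 = -13/25.
x_3 = (-(-13/25) - 4)/5 = -87/125.
x_4 = (-(-87/125) - 4)/5 = -413/625.
x_5 = (-(-413/625) - 4)/5 = -2087/3125.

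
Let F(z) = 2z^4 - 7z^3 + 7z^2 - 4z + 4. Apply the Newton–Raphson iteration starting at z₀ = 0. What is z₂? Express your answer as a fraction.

F'(z) = 8z^3 - 21z^2 + 14z - 4.
F(0) = 4, F'(0) = -4, so z₁ = 0 - 4/(-4) = 1.
F(1) = 2, F'(1) = -3, so z₂ = 1 - 2/(-3) = 5/3.

5/3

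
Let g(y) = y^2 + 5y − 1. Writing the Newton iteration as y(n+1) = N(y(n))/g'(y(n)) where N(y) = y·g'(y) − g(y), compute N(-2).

5

g'(y) = 2y + 5.
N(y) = y·g'(y) − g(y) = y·(2y + 5) − (y^2 + 5y − 1) = y^2 + 1.
N(-2) = 5.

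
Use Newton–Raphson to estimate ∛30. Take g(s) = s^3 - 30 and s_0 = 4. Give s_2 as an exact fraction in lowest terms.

700399/224676

g'(s) = 3s^2.
g(4) = 34, g'(4) = 48, so s_1 = 4 - 34/48 = 79/24.
g(79/24) = 78319/13824, g'(79/24) = 6241/192, so s_2 = (79/24) - (78319/13824)/(6241/192) = 700399/224676.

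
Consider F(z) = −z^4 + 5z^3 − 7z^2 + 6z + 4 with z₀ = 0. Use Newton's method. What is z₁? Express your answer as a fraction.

−2/3

F'(z) = −4z^3 + 15z^2 − 14z + 6.
F(0) = 4, F'(0) = 6, so z₁ = 0 − 4/6 = −2/3.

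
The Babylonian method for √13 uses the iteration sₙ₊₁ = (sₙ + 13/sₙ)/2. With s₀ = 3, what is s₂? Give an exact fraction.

s₁ = (3 + 13/3)/2 = 11/3.
s₂ = (11/3 + 13/(11/3))/2 = 119/33.

119/33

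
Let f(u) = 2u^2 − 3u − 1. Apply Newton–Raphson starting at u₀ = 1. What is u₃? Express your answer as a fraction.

803/441

f'(u) = 4u − 3.
f(1) = −2, f'(1) = 1, so u₁ = 1 − (−2)/1 = 3.
f(3) = 8, f'(3) = 9, so u₂ = 3 − 8/9 = 19/9.
f(19/9) = 128/81, f'(19/9) = 49/9, so u₃ = (19/9) − (128/81)/(49/9) = 803/441.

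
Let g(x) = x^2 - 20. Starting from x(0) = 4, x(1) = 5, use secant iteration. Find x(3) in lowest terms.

g(4) = -4, g(5) = 5. x(2) = 5 - 5·(5 - 4)/(5 - (-4)) = 40/9.
g(5) = 5, g(40/9) = -20/81. x(3) = (40/9) - (-20/81)·((40/9) - 5)/((-20/81) - 5) = 76/17.

76/17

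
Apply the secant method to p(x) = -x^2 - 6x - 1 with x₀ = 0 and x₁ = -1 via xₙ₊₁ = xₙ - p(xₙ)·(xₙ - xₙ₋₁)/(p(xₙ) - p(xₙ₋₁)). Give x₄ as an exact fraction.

-29/169

p(0) = -1, p(-1) = 4. x₂ = (-1) - 4·((-1) - 0)/(4 - (-1)) = -1/5.
p(-1) = 4, p(-1/5) = 4/25. x₃ = (-1/5) - (4/25)·((-1/5) - (-1))/((4/25) - 4) = -1/6.
p(-1/5) = 4/25, p(-1/6) = -1/36. x₄ = (-1/6) - (-1/36)·((-1/6) - (-1/5))/((-1/36) - (4/25)) = -29/169.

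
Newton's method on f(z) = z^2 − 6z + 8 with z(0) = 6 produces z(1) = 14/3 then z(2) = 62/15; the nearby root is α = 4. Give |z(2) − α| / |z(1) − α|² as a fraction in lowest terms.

z(1) − α = 14/3 − 4 = 2/3, so |z(1) − α| = 2/3.
z(2) − α = 62/15 − 4 = 2/15, so |z(2) − α| = 2/15.
|z(1) − α|² = 4/9.
Ratio = (2/15) / (4/9) = 3/10.

3/10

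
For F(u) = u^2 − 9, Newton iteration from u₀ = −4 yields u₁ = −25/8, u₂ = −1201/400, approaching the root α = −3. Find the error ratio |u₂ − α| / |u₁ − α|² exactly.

u₁ − α = −25/8 − (−3) = −25/8 + 3 = −1/8, so |u₁ − α| = 1/8.
u₂ − α = −1201/400 − (−3) = −1201/400 + 3 = −1/400, so |u₂ − α| = 1/400.
|u₁ − α|² = 1/64.
Ratio = (1/400) / (1/64) = 4/25.

4/25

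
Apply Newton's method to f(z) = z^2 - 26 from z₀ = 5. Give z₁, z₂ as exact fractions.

z₁ = 51/10, z₂ = 5201/1020

f'(z) = 2z.
f(5) = -1, f'(5) = 10, so z₁ = 5 - (-1)/10 = 51/10.
f(51/10) = 1/100, f'(51/10) = 51/5, so z₂ = (51/10) - (1/100)/(51/5) = 5201/1020.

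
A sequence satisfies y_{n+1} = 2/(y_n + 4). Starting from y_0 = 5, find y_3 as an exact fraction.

y_1 = 2/(5 + 4) = 2/9.
y_2 = 2/(2/9 + 4) = 9/19.
y_3 = 2/(9/19 + 4) = 38/85.

38/85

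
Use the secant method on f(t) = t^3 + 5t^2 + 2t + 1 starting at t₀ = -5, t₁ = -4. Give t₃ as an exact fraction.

-256/55

f(-5) = -9, f(-4) = 9. t₂ = (-4) - 9·((-4) - (-5))/(9 - (-9)) = -9/2.
f(-4) = 9, f(-9/2) = 17/8. t₃ = (-9/2) - (17/8)·((-9/2) - (-4))/((17/8) - 9) = -256/55.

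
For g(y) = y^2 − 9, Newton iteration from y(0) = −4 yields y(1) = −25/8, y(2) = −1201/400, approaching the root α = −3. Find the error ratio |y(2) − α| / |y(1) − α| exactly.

y(1) − α = −25/8 − (−3) = −25/8 + 3 = −1/8, so |y(1) − α| = 1/8.
y(2) − α = −1201/400 − (−3) = −1201/400 + 3 = −1/400, so |y(2) − α| = 1/400.
Ratio = (1/400) / (1/8) = 1/50.

1/50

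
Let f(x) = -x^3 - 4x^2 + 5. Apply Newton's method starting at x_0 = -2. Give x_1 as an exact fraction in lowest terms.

-5/4

f'(x) = -3x^2 - 8x.
f(-2) = -3, f'(-2) = 4, so x_1 = (-2) - (-3)/4 = -5/4.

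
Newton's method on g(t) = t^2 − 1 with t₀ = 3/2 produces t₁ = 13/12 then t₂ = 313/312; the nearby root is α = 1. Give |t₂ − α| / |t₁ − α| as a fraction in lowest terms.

1/26

t₁ − α = 13/12 − 1 = 1/12, so |t₁ − α| = 1/12.
t₂ − α = 313/312 − 1 = 1/312, so |t₂ − α| = 1/312.
Ratio = (1/312) / (1/12) = 1/26.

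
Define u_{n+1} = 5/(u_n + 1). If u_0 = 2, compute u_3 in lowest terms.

u_1 = 5/(2 + 1) = 5/3.
u_2 = 5/(5/3 + 1) = 15/8.
u_3 = 5/(15/8 + 1) = 40/23.

40/23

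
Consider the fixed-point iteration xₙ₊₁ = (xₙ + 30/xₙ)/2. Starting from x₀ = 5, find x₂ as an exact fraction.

241/44

x₁ = (5 + 30/5)/2 = 11/2.
x₂ = (11/2 + 30/(11/2))/2 = 241/44.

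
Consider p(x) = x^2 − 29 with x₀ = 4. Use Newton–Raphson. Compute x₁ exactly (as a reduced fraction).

p'(x) = 2x.
p(4) = −13, p'(4) = 8, so x₁ = 4 − (−13)/8 = 45/8.

45/8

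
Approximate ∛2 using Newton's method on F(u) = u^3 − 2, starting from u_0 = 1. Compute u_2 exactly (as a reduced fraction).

F'(u) = 3u^2.
F(1) = −1, F'(1) = 3, so u_1 = 1 − (−1)/3 = 4/3.
F(4/3) = 10/27, F'(4/3) = 16/3, so u_2 = (4/3) − (10/27)/(16/3) = 91/72.

91/72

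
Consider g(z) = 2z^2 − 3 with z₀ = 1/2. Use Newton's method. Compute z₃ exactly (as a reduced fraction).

g'(z) = 4z.
g(1/2) = −5/2, g'(1/2) = 2, so z₁ = (1/2) − (−5/2)/2 = 7/4.
g(7/4) = 25/8, g'(7/4) = 7, so z₂ = (7/4) − (25/8)/7 = 73/56.
g(73/56) = 625/1568, g'(73/56) = 73/14, so z₃ = (73/56) − (625/1568)/(73/14) = 10033/8176.

10033/8176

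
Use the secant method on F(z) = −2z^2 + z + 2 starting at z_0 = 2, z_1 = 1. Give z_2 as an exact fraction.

F(2) = −4, F(1) = 1. z_2 = 1 − 1·(1 − 2)/(1 − (−4)) = 6/5.

6/5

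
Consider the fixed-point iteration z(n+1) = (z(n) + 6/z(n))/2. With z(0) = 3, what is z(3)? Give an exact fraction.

4801/1960

z(1) = (3 + 6/3)/2 = 5/2.
z(2) = (5/2 + 6/(5/2))/2 = 49/20.
z(3) = (49/20 + 6/(49/20))/2 = 4801/1960.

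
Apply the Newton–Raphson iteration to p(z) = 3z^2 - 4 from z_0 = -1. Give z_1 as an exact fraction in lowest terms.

-7/6

p'(z) = 6z.
p(-1) = -1, p'(-1) = -6, so z_1 = (-1) - (-1)/(-6) = -7/6.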